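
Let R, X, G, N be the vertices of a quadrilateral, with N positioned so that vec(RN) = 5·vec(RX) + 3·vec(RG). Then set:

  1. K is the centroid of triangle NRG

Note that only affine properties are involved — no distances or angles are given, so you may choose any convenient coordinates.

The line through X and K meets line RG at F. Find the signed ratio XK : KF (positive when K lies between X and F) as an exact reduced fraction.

Choose coordinates R = (0, 0), X = (1, 0), G = (0, 1), N = (5, 3).
1. K is the centroid of triangle NRG ⇒ K = (5/3, 4/3)
line XK meets RG at F = (0, -2)
K = X + t·(F−X) with t = -2/3, so XK:KF = -2/3:5/3

XK:KF = -2/5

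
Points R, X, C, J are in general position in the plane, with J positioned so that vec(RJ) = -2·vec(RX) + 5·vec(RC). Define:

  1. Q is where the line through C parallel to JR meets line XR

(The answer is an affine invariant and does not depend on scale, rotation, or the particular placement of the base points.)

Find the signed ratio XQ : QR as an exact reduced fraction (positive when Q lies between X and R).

Work in coordinates with R = (0, 0), X = (1, 0), C = (0, 1), J = (-2, 5).
1. Q is where the line through C parallel to JR meets line XR ⇒ Q = (2/5, 0)
Q = X + t·(R−X) with t = 3/5, so XQ:QR = t:(1−t) = 3/5:2/5

XQ:QR = 3/2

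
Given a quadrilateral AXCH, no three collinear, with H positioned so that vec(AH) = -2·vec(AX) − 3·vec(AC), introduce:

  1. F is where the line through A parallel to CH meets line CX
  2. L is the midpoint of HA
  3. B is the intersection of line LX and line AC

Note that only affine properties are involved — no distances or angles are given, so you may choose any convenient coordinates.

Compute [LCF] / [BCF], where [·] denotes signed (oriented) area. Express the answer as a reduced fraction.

[LCF]:[BCF] = 2

Assign A = (0, 0), X = (1, 0), C = (0, 1), H = (-2, -3) — the answer is frame-independent, so this choice is without loss of generality.
1. F is where the line through A parallel to CH meets line CX ⇒ F = (1/3, 2/3)
2. L is the midpoint of HA ⇒ L = (-1, -3/2)
3. B is the intersection of line LX and line AC ⇒ B = (0, -3/4)
2·[LCF] = -7/6, 2·[BCF] = -7/12
[LCF]:[BCF] = -7/6:-7/12 = 2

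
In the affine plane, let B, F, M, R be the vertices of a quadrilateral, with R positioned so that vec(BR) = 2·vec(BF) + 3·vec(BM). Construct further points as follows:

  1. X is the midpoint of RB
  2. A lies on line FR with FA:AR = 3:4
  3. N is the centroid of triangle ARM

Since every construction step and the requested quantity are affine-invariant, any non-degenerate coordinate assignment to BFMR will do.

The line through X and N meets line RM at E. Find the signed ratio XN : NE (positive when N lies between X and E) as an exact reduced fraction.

Assign B = (0, 0), F = (1, 0), M = (0, 1), R = (2, 3) — the answer is frame-independent, so this choice is without loss of generality.
1. X is the midpoint of RB ⇒ X = (1, 3/2)
2. A lies on line FR with FA:AR = 3:4 ⇒ A = (10/7, 9/7)
3. N is the centroid of triangle ARM ⇒ N = (8/7, 37/21)
line XN meets RM at E = (8/5, 13/5)
N = X + t·(E−X) with t = 5/21, so XN:NE = 5/21:16/21

XN:NE = 5/16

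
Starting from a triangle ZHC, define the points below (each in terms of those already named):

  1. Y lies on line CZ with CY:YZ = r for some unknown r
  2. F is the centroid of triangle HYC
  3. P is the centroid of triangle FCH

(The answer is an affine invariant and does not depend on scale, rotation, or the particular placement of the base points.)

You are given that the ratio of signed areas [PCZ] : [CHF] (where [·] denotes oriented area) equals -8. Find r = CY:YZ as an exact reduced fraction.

r = 1/5

Work in coordinates with Z = (0, 0), H = (1, 0), C = (0, 1).
1. With CY:YZ = r, write λ = r/(r+1) so Y = C + λ·(Z−C); Y is affine-linear in λ
2. F is the centroid of triangle HYC ⇒ F is an affine combination of earlier points and hence also affine-linear in λ
3. P is the centroid of triangle FCH ⇒ P is an affine combination of earlier points and hence also affine-linear in λ
Every point depending on Y is an affine combination of Y and λ-independent points, so each such coordinate is linear in λ; the λ² term in each signed area is a multiple of (Z−C)×(Z−C) = 0, so 2·[PCZ] and 2·[CHF] are each linear in λ. Evaluating at λ=0 and λ=1:
  2·[PCZ] = 4/9,   2·[CHF] = -1/3·λ
So [PCZ]:[CHF] = (4/9) / (-1/3·λ). Setting this equal to -8:
  4/9 = -8·(-1/3·λ)  ⇒  λ = 1/6
Then r = λ/(1−λ) = (1/6)/(5/6) = 1/5. Check: with r = 1/5, Y = (0, 5/6) and [PCZ]:[CHF] = -8 as required.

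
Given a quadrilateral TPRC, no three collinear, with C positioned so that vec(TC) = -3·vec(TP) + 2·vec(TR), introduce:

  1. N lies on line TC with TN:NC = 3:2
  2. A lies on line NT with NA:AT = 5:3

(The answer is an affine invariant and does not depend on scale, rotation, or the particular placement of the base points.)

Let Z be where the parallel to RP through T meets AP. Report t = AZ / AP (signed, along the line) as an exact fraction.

t = 9/49

Assign T = (0, 0), P = (1, 0), R = (0, 1), C = (-3, 2) — the answer is frame-independent, so this choice is without loss of generality.
1. N lies on line TC with TN:NC = 3:2 ⇒ N = (-9/5, 6/5)
2. A lies on line NT with NA:AT = 5:3 ⇒ A = (-27/40, 9/20)
through T parallel to RP: direction (1, -1); meets AP at Z = (-18/49, 18/49)
Z = A + t·(P−A) with t = 9/49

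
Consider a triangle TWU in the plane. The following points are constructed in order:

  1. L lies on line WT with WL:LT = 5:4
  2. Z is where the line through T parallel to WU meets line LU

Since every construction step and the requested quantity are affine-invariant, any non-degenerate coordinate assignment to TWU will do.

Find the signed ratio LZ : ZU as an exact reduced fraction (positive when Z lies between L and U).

Set T = (0, 0), W = (1, 0), U = (0, 1); any affine frame gives the same invariant.
1. L lies on line WT with WL:LT = 5:4 ⇒ L = (4/9, 0)
2. Z is where the line through T parallel to WU meets line LU ⇒ Z = (4/5, -4/5)
Z = L + t·(U−L) with t = -4/5, so LZ:ZU = t:(1−t) = -4/5:9/5

LZ:ZU = -4/9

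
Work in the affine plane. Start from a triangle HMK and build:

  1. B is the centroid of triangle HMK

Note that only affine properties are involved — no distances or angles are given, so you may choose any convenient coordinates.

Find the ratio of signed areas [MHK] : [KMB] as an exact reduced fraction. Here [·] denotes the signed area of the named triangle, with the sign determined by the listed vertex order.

Set H = (0, 0), M = (1, 0), K = (0, 1); any affine frame gives the same invariant.
1. B is the centroid of triangle HMK ⇒ B = (1/3, 1/3)
2·[MHK] = -1, 2·[KMB] = -1/3
[MHK]:[KMB] = -1:-1/3 = 3

[MHK]:[KMB] = 3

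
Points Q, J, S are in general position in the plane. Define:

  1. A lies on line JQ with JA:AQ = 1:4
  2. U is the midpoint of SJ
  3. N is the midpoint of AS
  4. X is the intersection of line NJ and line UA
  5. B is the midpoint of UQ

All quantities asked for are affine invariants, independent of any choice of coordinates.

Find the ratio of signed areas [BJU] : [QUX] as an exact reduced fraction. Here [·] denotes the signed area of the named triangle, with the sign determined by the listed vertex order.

[BJU]:[QUX] = -15/8

Set Q = (0, 0), J = (1, 0), S = (0, 1); any affine frame gives the same invariant.
1. A lies on line JQ with JA:AQ = 1:4 ⇒ A = (4/5, 0)
2. U is the midpoint of SJ ⇒ U = (1/2, 1/2)
3. N is the midpoint of AS ⇒ N = (2/5, 1/2)
4. X is the intersection of line NJ and line UA ⇒ X = (3/5, 1/3)
5. B is the midpoint of UQ ⇒ B = (1/4, 1/4)
2·[BJU] = 1/4, 2·[QUX] = -2/15
[BJU]:[QUX] = 1/4:-2/15 = -15/8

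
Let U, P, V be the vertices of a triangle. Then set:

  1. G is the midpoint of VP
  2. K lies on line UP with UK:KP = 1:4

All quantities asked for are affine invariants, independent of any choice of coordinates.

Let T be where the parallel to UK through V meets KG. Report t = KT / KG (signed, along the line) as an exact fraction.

Work in coordinates with U = (0, 0), P = (1, 0), V = (0, 1).
1. G is the midpoint of VP ⇒ G = (1/2, 1/2)
2. K lies on line UP with UK:KP = 1:4 ⇒ K = (1/5, 0)
through V parallel to UK: direction (1/5, 0); meets KG at T = (4/5, 1)
T = K + t·(G−K) with t = 2

t = 2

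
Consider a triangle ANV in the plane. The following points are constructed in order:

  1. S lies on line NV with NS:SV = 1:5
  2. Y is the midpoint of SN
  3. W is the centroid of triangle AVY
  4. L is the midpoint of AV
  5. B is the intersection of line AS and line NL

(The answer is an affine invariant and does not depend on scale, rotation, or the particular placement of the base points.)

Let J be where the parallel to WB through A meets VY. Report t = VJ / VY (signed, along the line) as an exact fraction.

t = 103/44

Choose coordinates A = (0, 0), N = (1, 0), V = (0, 1).
1. S lies on line NV with NS:SV = 1:5 ⇒ S = (5/6, 1/6)
2. Y is the midpoint of SN ⇒ Y = (11/12, 1/12)
3. W is the centroid of triangle AVY ⇒ W = (11/36, 13/36)
4. L is the midpoint of AV ⇒ L = (0, 1/2)
5. B is the intersection of line AS and line NL ⇒ B = (5/7, 1/7)
through A parallel to WB: direction (103/252, -55/252); meets VY at J = (103/48, -55/48)
J = V + t·(Y−V) with t = 103/44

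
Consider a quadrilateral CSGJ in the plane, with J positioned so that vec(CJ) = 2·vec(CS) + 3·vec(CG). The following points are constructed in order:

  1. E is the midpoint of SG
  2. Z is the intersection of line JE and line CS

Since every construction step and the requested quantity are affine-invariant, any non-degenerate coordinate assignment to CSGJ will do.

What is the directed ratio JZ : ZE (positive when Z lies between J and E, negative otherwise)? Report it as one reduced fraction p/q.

Work in coordinates with C = (0, 0), S = (1, 0), G = (0, 1), J = (2, 3).
1. E is the midpoint of SG ⇒ E = (1/2, 1/2)
2. Z is the intersection of line JE and line CS ⇒ Z = (1/5, 0)
Z = J + t·(E−J) with t = 6/5, so JZ:ZE = t:(1−t) = 6/5:-1/5

JZ:ZE = -6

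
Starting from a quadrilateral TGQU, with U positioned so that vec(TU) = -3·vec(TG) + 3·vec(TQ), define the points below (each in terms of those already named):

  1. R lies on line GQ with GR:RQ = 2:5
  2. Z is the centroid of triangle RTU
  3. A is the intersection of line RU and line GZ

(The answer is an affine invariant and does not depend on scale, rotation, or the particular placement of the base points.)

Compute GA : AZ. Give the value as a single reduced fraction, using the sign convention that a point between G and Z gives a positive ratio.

GA:AZ = -2/7

Choose coordinates T = (0, 0), G = (1, 0), Q = (0, 1), U = (-3, 3).
1. R lies on line GQ with GR:RQ = 2:5 ⇒ R = (5/7, 2/7)
2. Z is the centroid of triangle RTU ⇒ Z = (-16/21, 23/21)
3. A is the intersection of line RU and line GZ ⇒ A = (179/105, -46/105)
A = G + t·(Z−G) with t = -2/5, so GA:AZ = t:(1−t) = -2/5:7/5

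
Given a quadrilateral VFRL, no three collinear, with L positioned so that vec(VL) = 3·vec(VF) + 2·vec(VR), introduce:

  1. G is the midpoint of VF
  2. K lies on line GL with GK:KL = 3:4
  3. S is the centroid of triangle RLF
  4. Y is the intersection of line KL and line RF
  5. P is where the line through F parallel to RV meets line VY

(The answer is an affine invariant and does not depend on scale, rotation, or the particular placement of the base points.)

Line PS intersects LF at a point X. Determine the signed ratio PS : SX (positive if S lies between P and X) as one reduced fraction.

Assign V = (0, 0), F = (1, 0), R = (0, 1), L = (3, 2) — the answer is frame-independent, so this choice is without loss of generality.
1. G is the midpoint of VF ⇒ G = (1/2, 0)
2. K lies on line GL with GK:KL = 3:4 ⇒ K = (11/7, 6/7)
3. S is the centroid of triangle RLF ⇒ S = (4/3, 1)
4. Y is the intersection of line KL and line RF ⇒ Y = (7/9, 2/9)
5. P is where the line through F parallel to RV meets line VY ⇒ P = (1, 2/7)
line PS meets LF at X = (3/4, -1/4)
S = P + t·(X−P) with t = -4/3, so PS:SX = -4/3:7/3

PS:SX = -4/7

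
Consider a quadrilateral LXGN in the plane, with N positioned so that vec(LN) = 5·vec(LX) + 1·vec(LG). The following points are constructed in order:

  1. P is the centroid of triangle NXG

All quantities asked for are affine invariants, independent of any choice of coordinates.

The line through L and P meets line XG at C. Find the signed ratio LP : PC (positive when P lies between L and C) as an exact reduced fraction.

LP:PC = -8/5

Choose coordinates L = (0, 0), X = (1, 0), G = (0, 1), N = (5, 1).
1. P is the centroid of triangle NXG ⇒ P = (2, 2/3)
line LP meets XG at C = (3/4, 1/4)
P = L + t·(C−L) with t = 8/3, so LP:PC = 8/3:-5/3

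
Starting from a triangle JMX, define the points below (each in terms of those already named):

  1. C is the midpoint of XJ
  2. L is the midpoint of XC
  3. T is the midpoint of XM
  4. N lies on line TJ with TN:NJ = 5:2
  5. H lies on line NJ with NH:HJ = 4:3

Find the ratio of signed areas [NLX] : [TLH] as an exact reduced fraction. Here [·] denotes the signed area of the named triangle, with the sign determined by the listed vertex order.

[NLX]:[TLH] = -14/129

Work in coordinates with J = (0, 0), M = (1, 0), X = (0, 1).
1. C is the midpoint of XJ ⇒ C = (0, 1/2)
2. L is the midpoint of XC ⇒ L = (0, 3/4)
3. T is the midpoint of XM ⇒ T = (1/2, 1/2)
4. N lies on line TJ with TN:NJ = 5:2 ⇒ N = (1/7, 1/7)
5. H lies on line NJ with NH:HJ = 4:3 ⇒ H = (3/49, 3/49)
2·[NLX] = -1/28, 2·[TLH] = 129/392
[NLX]:[TLH] = -1/28:129/392 = -14/129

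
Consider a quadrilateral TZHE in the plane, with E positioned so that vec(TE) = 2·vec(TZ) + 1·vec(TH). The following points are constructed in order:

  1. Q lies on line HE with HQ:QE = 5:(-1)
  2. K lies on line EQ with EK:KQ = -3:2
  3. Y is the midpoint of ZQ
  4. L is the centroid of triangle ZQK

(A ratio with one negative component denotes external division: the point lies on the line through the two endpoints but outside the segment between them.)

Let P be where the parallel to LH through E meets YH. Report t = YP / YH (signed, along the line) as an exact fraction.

Assign T = (0, 0), Z = (1, 0), H = (0, 1), E = (2, 1) — the answer is frame-independent, so this choice is without loss of generality.
1. Q lies on line HE with HQ:QE = 5:(-1) ⇒ Q = (5/2, 1)
2. K lies on line EQ with EK:KQ = -3:2 ⇒ K = (7/2, 1)
3. Y is the midpoint of ZQ ⇒ Y = (7/4, 1/2)
4. L is the centroid of triangle ZQK ⇒ L = (7/3, 2/3)
through E parallel to LH: direction (-7/3, 1/3); meets YH at P = (-2, 11/7)
P = Y + t·(H−Y) with t = 15/7

t = 15/7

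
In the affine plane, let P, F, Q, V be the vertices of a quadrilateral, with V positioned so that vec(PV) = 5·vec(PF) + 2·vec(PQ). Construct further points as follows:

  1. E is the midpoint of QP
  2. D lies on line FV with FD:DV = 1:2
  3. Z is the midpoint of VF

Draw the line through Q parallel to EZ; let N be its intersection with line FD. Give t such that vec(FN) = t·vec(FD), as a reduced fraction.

Assign P = (0, 0), F = (1, 0), Q = (0, 1), V = (5, 2) — the answer is frame-independent, so this choice is without loss of generality.
1. E is the midpoint of QP ⇒ E = (0, 1/2)
2. D lies on line FV with FD:DV = 1:2 ⇒ D = (7/3, 2/3)
3. Z is the midpoint of VF ⇒ Z = (3, 1)
through Q parallel to EZ: direction (3, 1/2); meets FD at N = (9/2, 7/4)
N = F + t·(D−F) with t = 21/8

t = 21/8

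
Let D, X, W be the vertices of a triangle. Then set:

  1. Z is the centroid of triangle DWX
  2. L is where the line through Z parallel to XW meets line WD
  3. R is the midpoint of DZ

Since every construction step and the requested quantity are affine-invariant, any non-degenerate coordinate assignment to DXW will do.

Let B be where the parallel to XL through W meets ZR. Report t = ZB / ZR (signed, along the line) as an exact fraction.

Assign D = (0, 0), X = (1, 0), W = (0, 1) — the answer is frame-independent, so this choice is without loss of generality.
1. Z is the centroid of triangle DWX ⇒ Z = (1/3, 1/3)
2. L is where the line through Z parallel to XW meets line WD ⇒ L = (0, 2/3)
3. R is the midpoint of DZ ⇒ R = (1/6, 1/6)
through W parallel to XL: direction (-1, 2/3); meets ZR at B = (3/5, 3/5)
B = Z + t·(R−Z) with t = -8/5

t = -8/5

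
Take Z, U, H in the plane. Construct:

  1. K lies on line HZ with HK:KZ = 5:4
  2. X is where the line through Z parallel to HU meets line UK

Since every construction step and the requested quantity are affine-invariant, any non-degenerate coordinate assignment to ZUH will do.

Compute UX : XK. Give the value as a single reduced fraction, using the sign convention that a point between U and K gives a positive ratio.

Set Z = (0, 0), U = (1, 0), H = (0, 1); any affine frame gives the same invariant.
1. K lies on line HZ with HK:KZ = 5:4 ⇒ K = (0, 4/9)
2. X is where the line through Z parallel to HU meets line UK ⇒ X = (-4/5, 4/5)
X = U + t·(K−U) with t = 9/5, so UX:XK = t:(1−t) = 9/5:-4/5

UX:XK = -9/4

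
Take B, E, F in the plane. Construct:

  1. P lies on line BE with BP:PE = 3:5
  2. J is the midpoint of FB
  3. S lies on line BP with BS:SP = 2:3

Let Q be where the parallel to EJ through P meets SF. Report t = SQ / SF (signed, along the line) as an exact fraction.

Choose coordinates B = (0, 0), E = (1, 0), F = (0, 1).
1. P lies on line BE with BP:PE = 3:5 ⇒ P = (3/8, 0)
2. J is the midpoint of FB ⇒ J = (0, 1/2)
3. S lies on line BP with BS:SP = 2:3 ⇒ S = (3/20, 0)
through P parallel to EJ: direction (-1, 1/2); meets SF at Q = (39/296, 9/74)
Q = S + t·(F−S) with t = 9/74

t = 9/74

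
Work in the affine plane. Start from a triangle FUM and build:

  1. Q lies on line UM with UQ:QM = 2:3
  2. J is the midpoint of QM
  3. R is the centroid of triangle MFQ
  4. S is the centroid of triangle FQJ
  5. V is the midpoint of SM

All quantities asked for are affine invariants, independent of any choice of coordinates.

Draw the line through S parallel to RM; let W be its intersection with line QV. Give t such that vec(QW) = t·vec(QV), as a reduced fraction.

t = 10/11

Assign F = (0, 0), U = (1, 0), M = (0, 1) — the answer is frame-independent, so this choice is without loss of generality.
1. Q lies on line UM with UQ:QM = 2:3 ⇒ Q = (3/5, 2/5)
2. J is the midpoint of QM ⇒ J = (3/10, 7/10)
3. R is the centroid of triangle MFQ ⇒ R = (1/5, 7/15)
4. S is the centroid of triangle FQJ ⇒ S = (3/10, 11/30)
5. V is the midpoint of SM ⇒ V = (3/20, 41/60)
through S parallel to RM: direction (-1/5, 8/15); meets QV at W = (21/110, 217/330)
W = Q + t·(V−Q) with t = 10/11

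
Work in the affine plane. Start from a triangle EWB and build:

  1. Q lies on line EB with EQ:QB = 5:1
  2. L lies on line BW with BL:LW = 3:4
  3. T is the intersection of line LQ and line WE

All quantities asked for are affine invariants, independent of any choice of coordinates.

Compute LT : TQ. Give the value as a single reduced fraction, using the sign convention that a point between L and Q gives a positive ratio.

LT:TQ = -24/35

Work in coordinates with E = (0, 0), W = (1, 0), B = (0, 1).
1. Q lies on line EB with EQ:QB = 5:1 ⇒ Q = (0, 5/6)
2. L lies on line BW with BL:LW = 3:4 ⇒ L = (3/7, 4/7)
3. T is the intersection of line LQ and line WE ⇒ T = (15/11, 0)
T = L + t·(Q−L) with t = -24/11, so LT:TQ = t:(1−t) = -24/11:35/11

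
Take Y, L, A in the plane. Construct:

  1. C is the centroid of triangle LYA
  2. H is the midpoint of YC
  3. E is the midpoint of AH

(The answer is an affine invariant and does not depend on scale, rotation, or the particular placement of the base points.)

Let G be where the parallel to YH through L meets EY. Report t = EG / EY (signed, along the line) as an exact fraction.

t = 3

Choose coordinates Y = (0, 0), L = (1, 0), A = (0, 1).
1. C is the centroid of triangle LYA ⇒ C = (1/3, 1/3)
2. H is the midpoint of YC ⇒ H = (1/6, 1/6)
3. E is the midpoint of AH ⇒ E = (1/12, 7/12)
through L parallel to YH: direction (1/6, 1/6); meets EY at G = (-1/6, -7/6)
G = E + t·(Y−E) with t = 3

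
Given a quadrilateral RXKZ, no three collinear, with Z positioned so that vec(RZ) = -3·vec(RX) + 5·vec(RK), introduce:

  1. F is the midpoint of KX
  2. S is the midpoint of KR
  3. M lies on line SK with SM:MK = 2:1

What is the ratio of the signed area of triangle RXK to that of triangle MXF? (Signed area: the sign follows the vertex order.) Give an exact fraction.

Work in coordinates with R = (0, 0), X = (1, 0), K = (0, 1), Z = (-3, 5).
1. F is the midpoint of KX ⇒ F = (1/2, 1/2)
2. S is the midpoint of KR ⇒ S = (0, 1/2)
3. M lies on line SK with SM:MK = 2:1 ⇒ M = (0, 5/6)
2·[RXK] = 1, 2·[MXF] = 1/12
[RXK]:[MXF] = 1:1/12 = 12

[RXK]:[MXF] = 12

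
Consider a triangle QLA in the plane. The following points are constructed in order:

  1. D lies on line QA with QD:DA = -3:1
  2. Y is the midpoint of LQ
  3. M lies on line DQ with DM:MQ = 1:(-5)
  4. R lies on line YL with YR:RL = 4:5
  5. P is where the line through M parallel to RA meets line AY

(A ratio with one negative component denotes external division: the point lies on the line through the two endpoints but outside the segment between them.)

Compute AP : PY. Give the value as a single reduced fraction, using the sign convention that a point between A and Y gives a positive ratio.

Set Q = (0, 0), L = (1, 0), A = (0, 1); any affine frame gives the same invariant.
1. D lies on line QA with QD:DA = -3:1 ⇒ D = (0, 3/2)
2. Y is the midpoint of LQ ⇒ Y = (1/2, 0)
3. M lies on line DQ with DM:MQ = 1:(-5) ⇒ M = (0, 15/8)
4. R lies on line YL with YR:RL = 4:5 ⇒ R = (13/18, 0)
5. P is where the line through M parallel to RA meets line AY ⇒ P = (-91/64, 123/32)
P = A + t·(Y−A) with t = -91/32, so AP:PY = t:(1−t) = -91/32:123/32

AP:PY = -91/123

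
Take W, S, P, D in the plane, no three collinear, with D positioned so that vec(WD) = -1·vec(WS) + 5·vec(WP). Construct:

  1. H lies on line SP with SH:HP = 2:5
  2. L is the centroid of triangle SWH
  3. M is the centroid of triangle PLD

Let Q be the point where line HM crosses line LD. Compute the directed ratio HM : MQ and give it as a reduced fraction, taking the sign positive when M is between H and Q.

Choose coordinates W = (0, 0), S = (1, 0), P = (0, 1), D = (-1, 5).
1. H lies on line SP with SH:HP = 2:5 ⇒ H = (5/7, 2/7)
2. L is the centroid of triangle SWH ⇒ L = (4/7, 2/21)
3. M is the centroid of triangle PLD ⇒ M = (-1/7, 128/63)
line HM meets LD at Q = (41/322, 477/322)
M = H + t·(Q−H) with t = 92/63, so HM:MQ = 92/63:-29/63

HM:MQ = -92/29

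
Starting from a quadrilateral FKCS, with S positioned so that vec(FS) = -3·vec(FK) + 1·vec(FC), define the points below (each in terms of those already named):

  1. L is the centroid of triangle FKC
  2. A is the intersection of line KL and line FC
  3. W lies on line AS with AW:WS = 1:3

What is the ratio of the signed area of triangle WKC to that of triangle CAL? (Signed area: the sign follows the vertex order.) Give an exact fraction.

[WKC]:[CAL] = 27/4

Choose coordinates F = (0, 0), K = (1, 0), C = (0, 1), S = (-3, 1).
1. L is the centroid of triangle FKC ⇒ L = (1/3, 1/3)
2. A is the intersection of line KL and line FC ⇒ A = (0, 1/2)
3. W lies on line AS with AW:WS = 1:3 ⇒ W = (-3/4, 5/8)
2·[WKC] = 9/8, 2·[CAL] = 1/6
[WKC]:[CAL] = 9/8:1/6 = 27/4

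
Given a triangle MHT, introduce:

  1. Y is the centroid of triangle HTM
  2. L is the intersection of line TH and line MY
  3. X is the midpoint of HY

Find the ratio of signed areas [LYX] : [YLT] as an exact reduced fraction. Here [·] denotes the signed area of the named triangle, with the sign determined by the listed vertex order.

[LYX]:[YLT] = 1/2

Set M = (0, 0), H = (1, 0), T = (0, 1); any affine frame gives the same invariant.
1. Y is the centroid of triangle HTM ⇒ Y = (1/3, 1/3)
2. L is the intersection of line TH and line MY ⇒ L = (1/2, 1/2)
3. X is the midpoint of HY ⇒ X = (2/3, 1/6)
2·[LYX] = 1/12, 2·[YLT] = 1/6
[LYX]:[YLT] = 1/12:1/6 = 1/2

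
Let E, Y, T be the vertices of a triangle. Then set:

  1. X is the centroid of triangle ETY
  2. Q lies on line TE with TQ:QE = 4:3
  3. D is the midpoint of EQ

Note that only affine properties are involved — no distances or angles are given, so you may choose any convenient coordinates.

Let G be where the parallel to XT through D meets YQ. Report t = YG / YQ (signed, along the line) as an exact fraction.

Assign E = (0, 0), Y = (1, 0), T = (0, 1) — the answer is frame-independent, so this choice is without loss of generality.
1. X is the centroid of triangle ETY ⇒ X = (1/3, 1/3)
2. Q lies on line TE with TQ:QE = 4:3 ⇒ Q = (0, 3/7)
3. D is the midpoint of EQ ⇒ D = (0, 3/14)
through D parallel to XT: direction (-1/3, 2/3); meets YQ at G = (-3/22, 75/154)
G = Y + t·(Q−Y) with t = 25/22

t = 25/22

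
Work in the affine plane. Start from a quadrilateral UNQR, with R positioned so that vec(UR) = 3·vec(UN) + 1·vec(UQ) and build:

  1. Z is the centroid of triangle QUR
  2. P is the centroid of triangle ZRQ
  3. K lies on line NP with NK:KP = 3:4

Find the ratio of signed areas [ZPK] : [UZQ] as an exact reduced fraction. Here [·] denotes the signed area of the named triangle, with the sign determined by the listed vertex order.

Choose coordinates U = (0, 0), N = (1, 0), Q = (0, 1), R = (3, 1).
1. Z is the centroid of triangle QUR ⇒ Z = (1, 2/3)
2. P is the centroid of triangle ZRQ ⇒ P = (4/3, 8/9)
3. K lies on line NP with NK:KP = 3:4 ⇒ K = (8/7, 8/21)
2·[ZPK] = -8/63, 2·[UZQ] = 1
[ZPK]:[UZQ] = -8/63:1 = -8/63

[ZPK]:[UZQ] = -8/63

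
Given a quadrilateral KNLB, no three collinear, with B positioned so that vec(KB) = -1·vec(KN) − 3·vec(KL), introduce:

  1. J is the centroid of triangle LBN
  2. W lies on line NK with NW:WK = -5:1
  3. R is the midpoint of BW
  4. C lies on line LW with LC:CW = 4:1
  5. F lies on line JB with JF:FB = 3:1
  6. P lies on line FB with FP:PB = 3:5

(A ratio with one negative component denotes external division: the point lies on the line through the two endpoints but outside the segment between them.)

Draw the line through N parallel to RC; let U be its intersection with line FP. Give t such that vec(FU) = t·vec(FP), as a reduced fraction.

Set K = (0, 0), N = (1, 0), L = (0, 1), B = (-1, -3); any affine frame gives the same invariant.
1. J is the centroid of triangle LBN ⇒ J = (0, -2/3)
2. W lies on line NK with NW:WK = -5:1 ⇒ W = (-1/4, 0)
3. R is the midpoint of BW ⇒ R = (-5/8, -3/2)
4. C lies on line LW with LC:CW = 4:1 ⇒ C = (-1/5, 1/5)
5. F lies on line JB with JF:FB = 3:1 ⇒ F = (-3/4, -29/12)
6. P lies on line FB with FP:PB = 3:5 ⇒ P = (-27/32, -253/96)
through N parallel to RC: direction (17/40, 17/10); meets FP at U = (2, 4)
U = F + t·(P−F) with t = -88/3

t = -88/3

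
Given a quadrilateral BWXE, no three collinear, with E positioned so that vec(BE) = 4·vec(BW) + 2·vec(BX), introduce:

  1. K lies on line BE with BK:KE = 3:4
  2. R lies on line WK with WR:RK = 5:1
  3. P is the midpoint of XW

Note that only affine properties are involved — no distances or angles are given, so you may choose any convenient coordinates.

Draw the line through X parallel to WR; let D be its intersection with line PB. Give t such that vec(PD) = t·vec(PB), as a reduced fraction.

Assign B = (0, 0), W = (1, 0), X = (0, 1), E = (4, 2) — the answer is frame-independent, so this choice is without loss of generality.
1. K lies on line BE with BK:KE = 3:4 ⇒ K = (12/7, 6/7)
2. R lies on line WK with WR:RK = 5:1 ⇒ R = (67/42, 5/7)
3. P is the midpoint of XW ⇒ P = (1/2, 1/2)
through X parallel to WR: direction (25/42, 5/7); meets PB at D = (-5, -5)
D = P + t·(B−P) with t = 11

t = 11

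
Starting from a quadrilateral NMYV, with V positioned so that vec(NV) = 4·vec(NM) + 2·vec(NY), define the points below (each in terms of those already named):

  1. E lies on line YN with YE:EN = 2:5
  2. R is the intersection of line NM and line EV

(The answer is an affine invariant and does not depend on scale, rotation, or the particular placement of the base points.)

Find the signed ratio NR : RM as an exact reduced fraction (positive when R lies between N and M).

NR:RM = -20/29

Work in coordinates with N = (0, 0), M = (1, 0), Y = (0, 1), V = (4, 2).
1. E lies on line YN with YE:EN = 2:5 ⇒ E = (0, 5/7)
2. R is the intersection of line NM and line EV ⇒ R = (-20/9, 0)
R = N + t·(M−N) with t = -20/9, so NR:RM = t:(1−t) = -20/9:29/9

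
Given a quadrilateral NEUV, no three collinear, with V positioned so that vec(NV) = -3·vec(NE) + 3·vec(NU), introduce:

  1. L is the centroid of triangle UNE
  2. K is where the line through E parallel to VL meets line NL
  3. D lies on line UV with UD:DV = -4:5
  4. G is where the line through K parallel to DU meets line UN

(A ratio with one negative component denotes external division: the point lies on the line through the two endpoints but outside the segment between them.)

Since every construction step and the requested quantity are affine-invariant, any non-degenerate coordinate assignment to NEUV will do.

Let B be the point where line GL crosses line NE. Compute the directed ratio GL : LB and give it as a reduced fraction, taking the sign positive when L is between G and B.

Set N = (0, 0), E = (1, 0), U = (0, 1), V = (-3, 3); any affine frame gives the same invariant.
1. L is the centroid of triangle UNE ⇒ L = (1/3, 1/3)
2. K is where the line through E parallel to VL meets line NL ⇒ K = (4/9, 4/9)
3. D lies on line UV with UD:DV = -4:5 ⇒ D = (12, -7)
4. G is where the line through K parallel to DU meets line UN ⇒ G = (0, 20/27)
line GL meets NE at B = (20/33, 0)
L = G + t·(B−G) with t = 11/20, so GL:LB = 11/20:9/20

GL:LB = 11/9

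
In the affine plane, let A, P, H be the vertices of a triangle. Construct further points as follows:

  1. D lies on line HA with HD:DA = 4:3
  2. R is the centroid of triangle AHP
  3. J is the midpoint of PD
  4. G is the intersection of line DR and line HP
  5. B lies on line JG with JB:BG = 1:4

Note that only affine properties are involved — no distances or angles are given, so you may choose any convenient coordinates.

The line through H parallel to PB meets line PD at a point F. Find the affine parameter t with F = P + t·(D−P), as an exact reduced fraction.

t = -10

Assign A = (0, 0), P = (1, 0), H = (0, 1) — the answer is frame-independent, so this choice is without loss of generality.
1. D lies on line HA with HD:DA = 4:3 ⇒ D = (0, 3/7)
2. R is the centroid of triangle AHP ⇒ R = (1/3, 1/3)
3. J is the midpoint of PD ⇒ J = (1/2, 3/14)
4. G is the intersection of line DR and line HP ⇒ G = (4/5, 1/5)
5. B lies on line JG with JB:BG = 1:4 ⇒ B = (14/25, 37/175)
through H parallel to PB: direction (-11/25, 37/175); meets PD at F = (11, -30/7)
F = P + t·(D−P) with t = -10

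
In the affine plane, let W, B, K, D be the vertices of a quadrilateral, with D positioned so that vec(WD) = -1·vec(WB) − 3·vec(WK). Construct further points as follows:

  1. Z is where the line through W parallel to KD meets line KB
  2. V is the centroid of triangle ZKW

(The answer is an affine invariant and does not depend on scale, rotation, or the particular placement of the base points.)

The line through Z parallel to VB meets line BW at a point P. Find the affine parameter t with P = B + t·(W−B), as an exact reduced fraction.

t = -4/9

Choose coordinates W = (0, 0), B = (1, 0), K = (0, 1), D = (-1, -3).
1. Z is where the line through W parallel to KD meets line KB ⇒ Z = (1/5, 4/5)
2. V is the centroid of triangle ZKW ⇒ V = (1/15, 3/5)
through Z parallel to VB: direction (14/15, -3/5); meets BW at P = (13/9, 0)
P = B + t·(W−B) with t = -4/9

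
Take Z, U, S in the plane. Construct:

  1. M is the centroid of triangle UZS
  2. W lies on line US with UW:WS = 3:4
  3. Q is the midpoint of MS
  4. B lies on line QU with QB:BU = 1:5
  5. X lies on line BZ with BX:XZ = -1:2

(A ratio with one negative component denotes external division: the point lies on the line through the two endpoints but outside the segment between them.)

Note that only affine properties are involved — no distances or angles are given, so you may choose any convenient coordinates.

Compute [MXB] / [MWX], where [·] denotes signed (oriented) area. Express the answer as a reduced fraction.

Assign Z = (0, 0), U = (1, 0), S = (0, 1) — the answer is frame-independent, so this choice is without loss of generality.
1. M is the centroid of triangle UZS ⇒ M = (1/3, 1/3)
2. W lies on line US with UW:WS = 3:4 ⇒ W = (4/7, 3/7)
3. Q is the midpoint of MS ⇒ Q = (1/6, 2/3)
4. B lies on line QU with QB:BU = 1:5 ⇒ B = (11/36, 5/9)
5. X lies on line BZ with BX:XZ = -1:2 ⇒ X = (11/18, 10/9)
2·[MXB] = 1/12, 2·[MWX] = 10/63
[MXB]:[MWX] = 1/12:10/63 = 21/40

[MXB]:[MWX] = 21/40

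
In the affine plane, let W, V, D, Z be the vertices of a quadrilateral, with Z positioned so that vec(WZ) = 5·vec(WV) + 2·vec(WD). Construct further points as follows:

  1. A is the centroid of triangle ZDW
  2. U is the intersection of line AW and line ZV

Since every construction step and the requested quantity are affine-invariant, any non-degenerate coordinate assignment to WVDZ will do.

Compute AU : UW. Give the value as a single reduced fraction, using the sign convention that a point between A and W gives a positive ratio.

Choose coordinates W = (0, 0), V = (1, 0), D = (0, 1), Z = (5, 2).
1. A is the centroid of triangle ZDW ⇒ A = (5/3, 1)
2. U is the intersection of line AW and line ZV ⇒ U = (-5, -3)
U = A + t·(W−A) with t = 4, so AU:UW = t:(1−t) = 4:-3

AU:UW = -4/3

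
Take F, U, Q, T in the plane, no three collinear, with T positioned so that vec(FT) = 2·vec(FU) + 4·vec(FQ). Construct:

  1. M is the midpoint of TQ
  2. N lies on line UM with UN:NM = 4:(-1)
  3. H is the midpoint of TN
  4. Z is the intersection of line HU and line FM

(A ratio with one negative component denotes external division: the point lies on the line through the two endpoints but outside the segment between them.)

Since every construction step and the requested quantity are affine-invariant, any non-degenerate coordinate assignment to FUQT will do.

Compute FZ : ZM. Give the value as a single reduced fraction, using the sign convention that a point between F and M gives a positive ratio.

FZ:ZM = -44/15

Choose coordinates F = (0, 0), U = (1, 0), Q = (0, 1), T = (2, 4).
1. M is the midpoint of TQ ⇒ M = (1, 5/2)
2. N lies on line UM with UN:NM = 4:(-1) ⇒ N = (1, 10/3)
3. H is the midpoint of TN ⇒ H = (3/2, 11/3)
4. Z is the intersection of line HU and line FM ⇒ Z = (44/29, 110/29)
Z = F + t·(M−F) with t = 44/29, so FZ:ZM = t:(1−t) = 44/29:-15/29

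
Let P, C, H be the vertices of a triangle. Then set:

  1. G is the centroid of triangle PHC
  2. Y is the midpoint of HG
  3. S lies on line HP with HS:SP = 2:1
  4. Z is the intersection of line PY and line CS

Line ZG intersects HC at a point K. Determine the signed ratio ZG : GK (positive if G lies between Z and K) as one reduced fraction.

Choose coordinates P = (0, 0), C = (1, 0), H = (0, 1).
1. G is the centroid of triangle PHC ⇒ G = (1/3, 1/3)
2. Y is the midpoint of HG ⇒ Y = (1/6, 2/3)
3. S lies on line HP with HS:SP = 2:1 ⇒ S = (0, 1/3)
4. Z is the intersection of line PY and line CS ⇒ Z = (1/13, 4/13)
line ZG meets HC at K = (7/11, 4/11)
G = Z + t·(K−Z) with t = 11/24, so ZG:GK = 11/24:13/24

ZG:GK = 11/13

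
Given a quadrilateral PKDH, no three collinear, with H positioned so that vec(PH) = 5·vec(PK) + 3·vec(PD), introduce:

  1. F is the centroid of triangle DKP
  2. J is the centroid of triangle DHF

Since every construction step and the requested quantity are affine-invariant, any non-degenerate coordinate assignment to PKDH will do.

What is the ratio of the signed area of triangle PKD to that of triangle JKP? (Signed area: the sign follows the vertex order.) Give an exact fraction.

Assign P = (0, 0), K = (1, 0), D = (0, 1), H = (5, 3) — the answer is frame-independent, so this choice is without loss of generality.
1. F is the centroid of triangle DKP ⇒ F = (1/3, 1/3)
2. J is the centroid of triangle DHF ⇒ J = (16/9, 13/9)
2·[PKD] = 1, 2·[JKP] = -13/9
[PKD]:[JKP] = 1:-13/9 = -9/13

[PKD]:[JKP] = -9/13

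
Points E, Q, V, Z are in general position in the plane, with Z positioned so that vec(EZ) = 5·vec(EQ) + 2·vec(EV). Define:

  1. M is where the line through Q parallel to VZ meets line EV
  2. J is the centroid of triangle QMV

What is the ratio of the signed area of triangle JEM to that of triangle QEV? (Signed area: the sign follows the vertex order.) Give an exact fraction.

Work in coordinates with E = (0, 0), Q = (1, 0), V = (0, 1), Z = (5, 2).
1. M is where the line through Q parallel to VZ meets line EV ⇒ M = (0, -1/5)
2. J is the centroid of triangle QMV ⇒ J = (1/3, 4/15)
2·[JEM] = 1/15, 2·[QEV] = -1
[JEM]:[QEV] = 1/15:-1 = -1/15

[JEM]:[QEV] = -1/15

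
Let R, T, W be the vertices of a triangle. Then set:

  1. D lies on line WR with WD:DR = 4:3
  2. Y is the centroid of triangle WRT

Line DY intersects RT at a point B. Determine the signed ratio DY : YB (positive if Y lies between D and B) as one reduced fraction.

Work in coordinates with R = (0, 0), T = (1, 0), W = (0, 1).
1. D lies on line WR with WD:DR = 4:3 ⇒ D = (0, 3/7)
2. Y is the centroid of triangle WRT ⇒ Y = (1/3, 1/3)
line DY meets RT at B = (3/2, 0)
Y = D + t·(B−D) with t = 2/9, so DY:YB = 2/9:7/9

DY:YB = 2/7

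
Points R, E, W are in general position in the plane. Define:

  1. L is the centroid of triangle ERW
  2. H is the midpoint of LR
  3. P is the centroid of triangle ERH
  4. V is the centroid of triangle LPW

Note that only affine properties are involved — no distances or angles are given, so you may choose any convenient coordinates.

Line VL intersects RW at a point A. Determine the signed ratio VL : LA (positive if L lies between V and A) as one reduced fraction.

Set R = (0, 0), E = (1, 0), W = (0, 1); any affine frame gives the same invariant.
1. L is the centroid of triangle ERW ⇒ L = (1/3, 1/3)
2. H is the midpoint of LR ⇒ H = (1/6, 1/6)
3. P is the centroid of triangle ERH ⇒ P = (7/18, 1/18)
4. V is the centroid of triangle LPW ⇒ V = (13/54, 25/54)
line VL meets RW at A = (0, 4/5)
L = V + t·(A−V) with t = -5/13, so VL:LA = -5/13:18/13

VL:LA = -5/18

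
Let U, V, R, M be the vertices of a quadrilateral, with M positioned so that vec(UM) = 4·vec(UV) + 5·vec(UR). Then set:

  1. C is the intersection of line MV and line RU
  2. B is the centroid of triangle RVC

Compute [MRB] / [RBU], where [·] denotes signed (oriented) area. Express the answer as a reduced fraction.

[MRB]:[RBU] = -56/3

Assign U = (0, 0), V = (1, 0), R = (0, 1), M = (4, 5) — the answer is frame-independent, so this choice is without loss of generality.
1. C is the intersection of line MV and line RU ⇒ C = (0, -5/3)
2. B is the centroid of triangle RVC ⇒ B = (1/3, -2/9)
2·[MRB] = 56/9, 2·[RBU] = -1/3
[MRB]:[RBU] = 56/9:-1/3 = -56/3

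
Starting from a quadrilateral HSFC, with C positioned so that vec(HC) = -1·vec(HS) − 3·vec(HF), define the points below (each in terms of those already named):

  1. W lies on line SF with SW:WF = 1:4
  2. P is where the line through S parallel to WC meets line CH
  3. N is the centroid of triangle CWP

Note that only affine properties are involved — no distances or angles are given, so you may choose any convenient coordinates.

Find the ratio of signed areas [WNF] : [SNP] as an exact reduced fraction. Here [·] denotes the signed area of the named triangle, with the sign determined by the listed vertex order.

Set H = (0, 0), S = (1, 0), F = (0, 1), C = (-1, -3); any affine frame gives the same invariant.
1. W lies on line SF with SW:WF = 1:4 ⇒ W = (4/5, 1/5)
2. P is where the line through S parallel to WC meets line CH ⇒ P = (-16/11, -48/11)
3. N is the centroid of triangle CWP ⇒ N = (-91/165, -394/165)
2·[WNF] = -104/33, 2·[SNP] = 10/11
[WNF]:[SNP] = -104/33:10/11 = -52/15

[WNF]:[SNP] = -52/15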